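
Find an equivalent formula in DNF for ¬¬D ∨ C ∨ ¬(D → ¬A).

¬¬D ∨ C ∨ ¬(D → ¬A)
⇔ ¬¬D ∨ C ∨ ¬(¬D ∨ ¬A)
⇔ D ∨ C ∨ ¬(¬D ∨ ¬A)
⇔ D ∨ C ∨ (¬¬D ∧ ¬¬A)
⇔ D ∨ C ∨ (D ∧ ¬¬A)
⇔ D ∨ C ∨ (D ∧ A)
⇔ D ∨ C

D ∨ C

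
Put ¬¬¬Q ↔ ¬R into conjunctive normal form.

¬¬¬Q ↔ ¬R
≡ (¬¬¬Q → ¬R) ∧ (¬R → ¬¬¬Q)
≡ (¬¬¬¬Q ∨ ¬R) ∧ (¬R → ¬¬¬Q)
≡ (¬¬¬¬Q ∨ ¬R) ∧ (¬¬R ∨ ¬¬¬Q)
≡ (¬¬Q ∨ ¬R) ∧ (¬¬R ∨ ¬¬¬Q)
≡ (Q ∨ ¬R) ∧ (¬¬R ∨ ¬¬¬Q)
≡ (Q ∨ ¬R) ∧ (R ∨ ¬¬¬Q)
≡ (Q ∨ ¬R) ∧ (R ∨ ¬Q)

(Q ∨ ¬R) ∧ (R ∨ ¬Q)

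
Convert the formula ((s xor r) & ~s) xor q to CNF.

((s xor r) & ~s) xor q
≡ (((s xor r) & ~s) | q) & ~((s xor r) & ~s & q)   [expand xor]
≡ (((s | r) & ~(s & r) & ~s) | q) & ~((s xor r) & ~s & q)   [expand xor]
≡ (((s | r) & ~(s & r) & ~s) | q) & ~((s | r) & ~(s & r) & ~s & q)   [expand xor]
≡ (((s | r) & (~s | ~r) & ~s) | q) & ~((s | r) & ~(s & r) & ~s & q)   [De Morgan]
≡ (((s | r) & (~s | ~r) & ~s) | q) & (~(s | r) | ~~(s & r) | ~~s | ~q)   [De Morgan]
≡ (((s | r) & (~s | ~r) & ~s) | q) & ((~s & ~r) | ~~(s & r) | ~~s | ~q)   [De Morgan]
≡ (((s | r) & (~s | ~r) & ~s) | q) & ((~s & ~r) | (s & r) | ~~s | ~q)   [double negation]
≡ (((s | r) & (~s | ~r) & ~s) | q) & ((~s & ~r) | (s & r) | s | ~q)   [double negation]
≡ (s | r | q) & (~s | ~r | q) & (~s | q) & (~s | s | s | ~q) & (~s | r | s | ~q) & (~r | s | s | ~q) & (~r | r | s | ~q)   [distribute | over &]
≡ (s | r | q) & (~s | q) & (~r | s | ~q)   [simplify]

(s | r | q) & (~s | q) & (~r | s | ~q)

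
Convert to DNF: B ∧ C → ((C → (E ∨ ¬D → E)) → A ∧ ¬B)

¬B ∨ ¬C ∨ C ∧ ¬D ∧ ¬E

B ∧ C → ((C → (E ∨ ¬D → E)) → A ∧ ¬B)
⇔ ¬(B ∧ C) ∨ ((C → (E ∨ ¬D → E)) → A ∧ ¬B)   [eliminate →]
⇔ ¬(B ∧ C) ∨ ¬(C → (E ∨ ¬D → E)) ∨ A ∧ ¬B   [eliminate →]
⇔ ¬(B ∧ C) ∨ ¬(¬C ∨ (E ∨ ¬D → E)) ∨ A ∧ ¬B   [eliminate →]
⇔ ¬(B ∧ C) ∨ ¬(¬C ∨ ¬(E ∨ ¬D) ∨ E) ∨ A ∧ ¬B   [eliminate →]
⇔ ¬B ∨ ¬C ∨ ¬(¬C ∨ ¬(E ∨ ¬D) ∨ E) ∨ A ∧ ¬B   [De Morgan]
⇔ ¬B ∨ ¬C ∨ ¬¬C ∧ ¬¬(E ∨ ¬D) ∧ ¬E ∨ A ∧ ¬B   [De Morgan]
⇔ ¬B ∨ ¬C ∨ C ∧ ¬¬(E ∨ ¬D) ∧ ¬E ∨ A ∧ ¬B   [double negation]
⇔ ¬B ∨ ¬C ∨ C ∧ (E ∨ ¬D) ∧ ¬E ∨ A ∧ ¬B   [double negation]
⇔ ¬B ∨ ¬C ∨ C ∧ E ∧ ¬E ∨ C ∧ ¬D ∧ ¬E ∨ A ∧ ¬B   [distribute ∧ over ∨]
⇔ ¬B ∨ ¬C ∨ C ∧ ¬D ∧ ¬E   [simplify]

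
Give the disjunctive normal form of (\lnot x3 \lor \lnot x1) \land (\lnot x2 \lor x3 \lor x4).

(\lnot x3 \land \lnot x2) \lor (\lnot x3 \land x4) \lor (\lnot x1 \land \lnot x2) \lor (\lnot x1 \land x3) \lor (\lnot x1 \land x4)

(\lnot x3 \lor \lnot x1) \land (\lnot x2 \lor x3 \lor x4)
≡ (\lnot x3 \land \lnot x2) \lor (\lnot x3 \land x3) \lor (\lnot x3 \land x4) \lor (\lnot x1 \land \lnot x2) \lor (\lnot x1 \land x3) \lor (\lnot x1 \land x4)   (distribute \land over \lor)
≡ (\lnot x3 \land \lnot x2) \lor (\lnot x3 \land x4) \lor (\lnot x1 \land \lnot x2) \lor (\lnot x1 \land x3) \lor (\lnot x1 \land x4)   (simplify)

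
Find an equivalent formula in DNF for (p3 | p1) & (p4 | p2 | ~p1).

(p3 | p1) & (p4 | p2 | ~p1)
≡ (p3 & p4) | (p3 & p2) | (p3 & ~p1) | (p1 & p4) | (p1 & p2) | (p1 & ~p1)   [distribute & over |]
≡ (p3 & p4) | (p3 & p2) | (p3 & ~p1) | (p1 & p4) | (p1 & p2)   [simplify]

(p3 & p4) | (p3 & p2) | (p3 & ~p1) | (p1 & p4) | (p1 & p2)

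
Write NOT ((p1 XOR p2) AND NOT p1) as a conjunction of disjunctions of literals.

NOT p2 OR p1

NOT ((p1 XOR p2) AND NOT p1)
≡ NOT ((p1 OR p2) AND NOT (p1 AND p2) AND NOT p1)   — expand XOR
≡ NOT (p1 OR p2) OR NOT NOT (p1 AND p2) OR NOT NOT p1   — De Morgan
≡ (NOT p1 AND NOT p2) OR NOT NOT (p1 AND p2) OR NOT NOT p1   — De Morgan
≡ (NOT p1 AND NOT p2) OR (p1 AND p2) OR NOT NOT p1   — double negation
≡ (NOT p1 AND NOT p2) OR (p1 AND p2) OR p1   — double negation
≡ (NOT p1 OR p1 OR p1) AND (NOT p1 OR p2 OR p1) AND (NOT p2 OR p1 OR p1) AND (NOT p2 OR p2 OR p1)   — distribute OR over AND
≡ NOT p2 OR p1   — simplify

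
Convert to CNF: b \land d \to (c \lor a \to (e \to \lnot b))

(\lnot b \lor \lnot d \lor \lnot c \lor \lnot e) \land (\lnot b \lor \lnot d \lor \lnot a \lor \lnot e)

b \land d \to (c \lor a \to (e \to \lnot b))
⇔ \lnot (b \land d) \lor (c \lor a \to (e \to \lnot b))   — eliminate \to
⇔ \lnot (b \land d) \lor \lnot (c \lor a) \lor (e \to \lnot b)   — eliminate \to
⇔ \lnot (b \land d) \lor \lnot (c \lor a) \lor \lnot e \lor \lnot b   — eliminate \to
⇔ \lnot b \lor \lnot d \lor \lnot (c \lor a) \lor \lnot e \lor \lnot b   — De Morgan
⇔ \lnot b \lor \lnot d \lor \lnot c \land \lnot a \lor \lnot e \lor \lnot b   — De Morgan
⇔ (\lnot b \lor \lnot d \lor \lnot c \lor \lnot e \lor \lnot b) \land (\lnot b \lor \lnot d \lor \lnot a \lor \lnot e \lor \lnot b)   — distribute \lor over \land
⇔ (\lnot b \lor \lnot d \lor \lnot c \lor \lnot e) \land (\lnot b \lor \lnot d \lor \lnot a \lor \lnot e)   — simplify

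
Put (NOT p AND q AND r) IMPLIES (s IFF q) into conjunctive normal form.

(NOT p AND q AND r) IMPLIES (s IFF q)
⇔ NOT (NOT p AND q AND r) OR (s IFF q)   [eliminate IMPLIES]
⇔ NOT (NOT p AND q AND r) OR ((s IMPLIES q) AND (q IMPLIES s))   [eliminate IFF]
⇔ NOT (NOT p AND q AND r) OR ((NOT s OR q) AND (q IMPLIES s))   [eliminate IMPLIES]
⇔ NOT (NOT p AND q AND r) OR ((NOT s OR q) AND (NOT q OR s))   [eliminate IMPLIES]
⇔ NOT NOT p OR NOT q OR NOT r OR ((NOT s OR q) AND (NOT q OR s))   [De Morgan]
⇔ p OR NOT q OR NOT r OR ((NOT s OR q) AND (NOT q OR s))   [double negation]
⇔ (p OR NOT q OR NOT r OR NOT s OR q) AND (p OR NOT q OR NOT r OR NOT q OR s)   [distribute OR over AND]
⇔ p OR NOT q OR NOT r OR s   [simplify]

p OR NOT q OR NOT r OR s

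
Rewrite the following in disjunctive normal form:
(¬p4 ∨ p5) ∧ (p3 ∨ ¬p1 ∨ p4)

(¬p4 ∧ p3) ∨ (¬p4 ∧ ¬p1) ∨ (p5 ∧ p3) ∨ (p5 ∧ ¬p1) ∨ (p5 ∧ p4)

(¬p4 ∨ p5) ∧ (p3 ∨ ¬p1 ∨ p4)
≡ (¬p4 ∧ p3) ∨ (¬p4 ∧ ¬p1) ∨ (¬p4 ∧ p4) ∨ (p5 ∧ p3) ∨ (p5 ∧ ¬p1) ∨ (p5 ∧ p4)   [distribute ∧ over ∨]
≡ (¬p4 ∧ p3) ∨ (¬p4 ∧ ¬p1) ∨ (p5 ∧ p3) ∨ (p5 ∧ ¬p1) ∨ (p5 ∧ p4)   [simplify]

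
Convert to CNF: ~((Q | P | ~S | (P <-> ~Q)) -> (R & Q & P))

(Q | P | ~S) & (~R | ~Q | ~P)

~((Q | P | ~S | (P <-> ~Q)) -> (R & Q & P))
= ~(~(Q | P | ~S | (P <-> ~Q)) | (R & Q & P))   (eliminate ->)
= ~(~(Q | P | ~S | ((P -> ~Q) & (~Q -> P))) | (R & Q & P))   (eliminate <->)
= ~(~(Q | P | ~S | ((~P | ~Q) & (~Q -> P))) | (R & Q & P))   (eliminate ->)
= ~(~(Q | P | ~S | ((~P | ~Q) & (~~Q | P))) | (R & Q & P))   (eliminate ->)
= ~~(Q | P | ~S | ((~P | ~Q) & (~~Q | P))) & ~(R & Q & P)   (De Morgan)
= (Q | P | ~S | ((~P | ~Q) & (~~Q | P))) & ~(R & Q & P)   (double negation)
= (Q | P | ~S | ((~P | ~Q) & (Q | P))) & ~(R & Q & P)   (double negation)
= (Q | P | ~S | ((~P | ~Q) & (Q | P))) & (~R | ~Q | ~P)   (De Morgan)
= (Q | P | ~S | ~P | ~Q) & (Q | P | ~S | Q | P) & (~R | ~Q | ~P)   (distribute | over &)
= (Q | P | ~S) & (~R | ~Q | ~P)   (simplify)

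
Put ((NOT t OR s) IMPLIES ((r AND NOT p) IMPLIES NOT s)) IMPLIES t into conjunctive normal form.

((NOT t OR s) IMPLIES ((r AND NOT p) IMPLIES NOT s)) IMPLIES t
≡ NOT ((NOT t OR s) IMPLIES ((r AND NOT p) IMPLIES NOT s)) OR t   [eliminate IMPLIES]
≡ NOT (NOT (NOT t OR s) OR ((r AND NOT p) IMPLIES NOT s)) OR t   [eliminate IMPLIES]
≡ NOT (NOT (NOT t OR s) OR NOT (r AND NOT p) OR NOT s) OR t   [eliminate IMPLIES]
≡ (NOT NOT (NOT t OR s) AND NOT NOT (r AND NOT p) AND NOT NOT s) OR t   [De Morgan]
≡ ((NOT t OR s) AND NOT NOT (r AND NOT p) AND NOT NOT s) OR t   [double negation]
≡ ((NOT t OR s) AND r AND NOT p AND NOT NOT s) OR t   [double negation]
≡ ((NOT t OR s) AND r AND NOT p AND s) OR t   [double negation]
≡ (NOT t OR s OR t) AND (r OR t) AND (NOT p OR t) AND (s OR t)   [distribute OR over AND]
≡ (r OR t) AND (NOT p OR t) AND (s OR t)   [simplify]

(r OR t) AND (NOT p OR t) AND (s OR t)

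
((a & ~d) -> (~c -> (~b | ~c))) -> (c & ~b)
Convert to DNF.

c & ~b

((a & ~d) -> (~c -> (~b | ~c))) -> (c & ~b)
⇔ ~((a & ~d) -> (~c -> (~b | ~c))) | (c & ~b)   [eliminate ->]
⇔ ~(~(a & ~d) | (~c -> (~b | ~c))) | (c & ~b)   [eliminate ->]
⇔ ~(~(a & ~d) | ~~c | ~b | ~c) | (c & ~b)   [eliminate ->]
⇔ (~~(a & ~d) & ~~~c & ~~b & ~~c) | (c & ~b)   [De Morgan]
⇔ (a & ~d & ~~~c & ~~b & ~~c) | (c & ~b)   [double negation]
⇔ (a & ~d & ~c & ~~b & ~~c) | (c & ~b)   [double negation]
⇔ (a & ~d & ~c & b & ~~c) | (c & ~b)   [double negation]
⇔ (a & ~d & ~c & b & c) | (c & ~b)   [double negation]
⇔ c & ~b   [simplify]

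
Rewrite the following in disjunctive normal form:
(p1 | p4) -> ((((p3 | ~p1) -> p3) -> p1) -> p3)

(~p1 & ~p4) | p3

(p1 | p4) -> ((((p3 | ~p1) -> p3) -> p1) -> p3)
⇔ ~(p1 | p4) | ((((p3 | ~p1) -> p3) -> p1) -> p3)   (eliminate ->)
⇔ ~(p1 | p4) | ~(((p3 | ~p1) -> p3) -> p1) | p3   (eliminate ->)
⇔ ~(p1 | p4) | ~(~((p3 | ~p1) -> p3) | p1) | p3   (eliminate ->)
⇔ ~(p1 | p4) | ~(~(~(p3 | ~p1) | p3) | p1) | p3   (eliminate ->)
⇔ (~p1 & ~p4) | ~(~(~(p3 | ~p1) | p3) | p1) | p3   (De Morgan)
⇔ (~p1 & ~p4) | (~~(~(p3 | ~p1) | p3) & ~p1) | p3   (De Morgan)
⇔ (~p1 & ~p4) | ((~(p3 | ~p1) | p3) & ~p1) | p3   (double negation)
⇔ (~p1 & ~p4) | (((~p3 & ~~p1) | p3) & ~p1) | p3   (De Morgan)
⇔ (~p1 & ~p4) | (((~p3 & p1) | p3) & ~p1) | p3   (double negation)
⇔ (~p1 & ~p4) | (~p3 & p1 & ~p1) | (p3 & ~p1) | p3   (distribute & over |)
⇔ (~p1 & ~p4) | p3   (simplify)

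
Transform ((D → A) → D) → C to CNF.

¬D ∨ C

((D → A) → D) → C
⇔ ¬((D → A) → D) ∨ C   — eliminate →
⇔ ¬(¬(D → A) ∨ D) ∨ C   — eliminate →
⇔ ¬(¬(¬D ∨ A) ∨ D) ∨ C   — eliminate →
⇔ (¬¬(¬D ∨ A) ∧ ¬D) ∨ C   — De Morgan
⇔ ((¬D ∨ A) ∧ ¬D) ∨ C   — double negation
⇔ (¬D ∨ A ∨ C) ∧ (¬D ∨ C)   — distribute ∨ over ∧
⇔ ¬D ∨ C   — simplify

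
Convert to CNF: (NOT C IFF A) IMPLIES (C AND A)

(NOT C IFF A) IMPLIES (C AND A)
⇔ NOT (NOT C IFF A) OR (C AND A)   (eliminate IMPLIES)
⇔ NOT ((NOT C IMPLIES A) AND (A IMPLIES NOT C)) OR (C AND A)   (eliminate IFF)
⇔ NOT ((NOT NOT C OR A) AND (A IMPLIES NOT C)) OR (C AND A)   (eliminate IMPLIES)
⇔ NOT ((NOT NOT C OR A) AND (NOT A OR NOT C)) OR (C AND A)   (eliminate IMPLIES)
⇔ NOT (NOT NOT C OR A) OR NOT (NOT A OR NOT C) OR (C AND A)   (De Morgan)
⇔ (NOT NOT NOT C AND NOT A) OR NOT (NOT A OR NOT C) OR (C AND A)   (De Morgan)
⇔ (NOT C AND NOT A) OR NOT (NOT A OR NOT C) OR (C AND A)   (double negation)
⇔ (NOT C AND NOT A) OR (NOT NOT A AND NOT NOT C) OR (C AND A)   (De Morgan)
⇔ (NOT C AND NOT A) OR (A AND NOT NOT C) OR (C AND A)   (double negation)
⇔ (NOT C AND NOT A) OR (A AND C) OR (C AND A)   (double negation)
⇔ (NOT C OR A OR C) AND (NOT C OR A OR A) AND (NOT C OR C OR C) AND (NOT C OR C OR A) AND (NOT A OR A OR C) AND (NOT A OR A OR A) AND (NOT A OR C OR C) AND (NOT A OR C OR A)   (distribute OR over AND)
⇔ (NOT C OR A) AND (NOT A OR C)   (simplify)

(NOT C OR A) AND (NOT A OR C)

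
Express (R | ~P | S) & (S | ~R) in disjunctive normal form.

(R | ~P | S) & (S | ~R)
⇔ (R & S) | (R & ~R) | (~P & S) | (~P & ~R) | (S & S) | (S & ~R)   [distribute & over |]
⇔ (~P & ~R) | S   [simplify]

(~P & ~R) | S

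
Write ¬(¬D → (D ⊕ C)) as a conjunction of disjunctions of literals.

¬D ∧ (¬C ∨ D)

¬(¬D → (D ⊕ C))
= ¬(¬¬D ∨ (D ⊕ C))   (eliminate →)
= ¬(¬¬D ∨ ((D ∨ C) ∧ ¬(D ∧ C)))   (expand ⊕)
= ¬¬¬D ∧ ¬((D ∨ C) ∧ ¬(D ∧ C))   (De Morgan)
= ¬D ∧ ¬((D ∨ C) ∧ ¬(D ∧ C))   (double negation)
= ¬D ∧ (¬(D ∨ C) ∨ ¬¬(D ∧ C))   (De Morgan)
= ¬D ∧ ((¬D ∧ ¬C) ∨ ¬¬(D ∧ C))   (De Morgan)
= ¬D ∧ ((¬D ∧ ¬C) ∨ (D ∧ C))   (double negation)
= ¬D ∧ (¬D ∨ D) ∧ (¬D ∨ C) ∧ (¬C ∨ D) ∧ (¬C ∨ C)   (distribute ∨ over ∧)
= ¬D ∧ (¬C ∨ D)   (simplify)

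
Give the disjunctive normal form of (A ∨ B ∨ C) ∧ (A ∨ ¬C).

A ∨ (B ∧ ¬C)

(A ∨ B ∨ C) ∧ (A ∨ ¬C)
≡ (A ∧ A) ∨ (A ∧ ¬C) ∨ (B ∧ A) ∨ (B ∧ ¬C) ∨ (C ∧ A) ∨ (C ∧ ¬C)   [distribute ∧ over ∨]
≡ A ∨ (B ∧ ¬C)   [simplify]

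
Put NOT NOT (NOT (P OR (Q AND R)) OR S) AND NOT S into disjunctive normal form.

NOT NOT (NOT (P OR (Q AND R)) OR S) AND NOT S
⇔ (NOT (P OR (Q AND R)) OR S) AND NOT S   [double negation]
⇔ ((NOT P AND NOT (Q AND R)) OR S) AND NOT S   [De Morgan]
⇔ ((NOT P AND (NOT Q OR NOT R)) OR S) AND NOT S   [De Morgan]
⇔ (NOT P AND NOT Q AND NOT S) OR (NOT P AND NOT R AND NOT S) OR (S AND NOT S)   [distribute AND over OR]
⇔ (NOT P AND NOT Q AND NOT S) OR (NOT P AND NOT R AND NOT S)   [simplify]

(NOT P AND NOT Q AND NOT S) OR (NOT P AND NOT R AND NOT S)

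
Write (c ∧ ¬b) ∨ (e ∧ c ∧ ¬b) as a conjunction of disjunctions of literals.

(c ∧ ¬b) ∨ (e ∧ c ∧ ¬b)
≡ (c ∨ e) ∧ (c ∨ c) ∧ (c ∨ ¬b) ∧ (¬b ∨ e) ∧ (¬b ∨ c) ∧ (¬b ∨ ¬b)   [distribute ∨ over ∧]
≡ c ∧ ¬b   [simplify]

c ∧ ¬b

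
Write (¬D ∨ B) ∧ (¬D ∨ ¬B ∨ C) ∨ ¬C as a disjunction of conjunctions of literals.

¬D ∨ B ∧ C ∨ ¬C

(¬D ∨ B) ∧ (¬D ∨ ¬B ∨ C) ∨ ¬C
⇔ ¬D ∧ ¬D ∨ ¬D ∧ ¬B ∨ ¬D ∧ C ∨ B ∧ ¬D ∨ B ∧ ¬B ∨ B ∧ C ∨ ¬C   — distribute ∧ over ∨
⇔ ¬D ∨ B ∧ C ∨ ¬C   — simplify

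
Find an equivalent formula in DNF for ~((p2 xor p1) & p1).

(p1 & p2) | ~p1

~((p2 xor p1) & p1)
≡ ~(((p2 & ~p1) | (~p2 & p1)) & p1)   [expand xor]
≡ ~((p2 & ~p1) | (~p2 & p1)) | ~p1   [De Morgan]
≡ (~(p2 & ~p1) & ~(~p2 & p1)) | ~p1   [De Morgan]
≡ ((~p2 | ~~p1) & ~(~p2 & p1)) | ~p1   [De Morgan]
≡ ((~p2 | p1) & ~(~p2 & p1)) | ~p1   [double negation]
≡ ((~p2 | p1) & (~~p2 | ~p1)) | ~p1   [De Morgan]
≡ ((~p2 | p1) & (p2 | ~p1)) | ~p1   [double negation]
≡ (~p2 & p2) | (~p2 & ~p1) | (p1 & p2) | (p1 & ~p1) | ~p1   [distribute & over |]
≡ (p1 & p2) | ~p1   [simplify]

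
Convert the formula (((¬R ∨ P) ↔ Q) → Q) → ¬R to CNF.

(¬P ∨ Q ∨ ¬R) ∧ (¬Q ∨ ¬R)

(((¬R ∨ P) ↔ Q) → Q) → ¬R
≡ ¬(((¬R ∨ P) ↔ Q) → Q) ∨ ¬R   [eliminate →]
≡ ¬(¬((¬R ∨ P) ↔ Q) ∨ Q) ∨ ¬R   [eliminate →]
≡ ¬(¬(((¬R ∨ P) → Q) ∧ (Q → (¬R ∨ P))) ∨ Q) ∨ ¬R   [eliminate ↔]
≡ ¬(¬((¬(¬R ∨ P) ∨ Q) ∧ (Q → (¬R ∨ P))) ∨ Q) ∨ ¬R   [eliminate →]
≡ ¬(¬((¬(¬R ∨ P) ∨ Q) ∧ (¬Q ∨ ¬R ∨ P)) ∨ Q) ∨ ¬R   [eliminate →]
≡ (¬¬((¬(¬R ∨ P) ∨ Q) ∧ (¬Q ∨ ¬R ∨ P)) ∧ ¬Q) ∨ ¬R   [De Morgan]
≡ ((¬(¬R ∨ P) ∨ Q) ∧ (¬Q ∨ ¬R ∨ P) ∧ ¬Q) ∨ ¬R   [double negation]
≡ (((¬¬R ∧ ¬P) ∨ Q) ∧ (¬Q ∨ ¬R ∨ P) ∧ ¬Q) ∨ ¬R   [De Morgan]
≡ (((R ∧ ¬P) ∨ Q) ∧ (¬Q ∨ ¬R ∨ P) ∧ ¬Q) ∨ ¬R   [double negation]
≡ (R ∨ Q ∨ ¬R) ∧ (¬P ∨ Q ∨ ¬R) ∧ (¬Q ∨ ¬R ∨ P ∨ ¬R) ∧ (¬Q ∨ ¬R)   [distribute ∨ over ∧]
≡ (¬P ∨ Q ∨ ¬R) ∧ (¬Q ∨ ¬R)   [simplify]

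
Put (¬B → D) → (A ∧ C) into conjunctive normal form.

(¬B ∨ A) ∧ (¬B ∨ C) ∧ (¬D ∨ A) ∧ (¬D ∨ C)

(¬B → D) → (A ∧ C)
⇔ ¬(¬B → D) ∨ (A ∧ C)   (eliminate →)
⇔ ¬(¬¬B ∨ D) ∨ (A ∧ C)   (eliminate →)
⇔ (¬¬¬B ∧ ¬D) ∨ (A ∧ C)   (De Morgan)
⇔ (¬B ∧ ¬D) ∨ (A ∧ C)   (double negation)
⇔ (¬B ∨ A) ∧ (¬B ∨ C) ∧ (¬D ∨ A) ∧ (¬D ∨ C)   (distribute ∨ over ∧)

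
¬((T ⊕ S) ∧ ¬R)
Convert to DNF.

(¬T ∧ ¬S) ∨ (S ∧ T) ∨ R

¬((T ⊕ S) ∧ ¬R)
≡ ¬(((T ∧ ¬S) ∨ (¬T ∧ S)) ∧ ¬R)   (expand ⊕)
≡ ¬((T ∧ ¬S) ∨ (¬T ∧ S)) ∨ ¬¬R   (De Morgan)
≡ (¬(T ∧ ¬S) ∧ ¬(¬T ∧ S)) ∨ ¬¬R   (De Morgan)
≡ ((¬T ∨ ¬¬S) ∧ ¬(¬T ∧ S)) ∨ ¬¬R   (De Morgan)
≡ ((¬T ∨ S) ∧ ¬(¬T ∧ S)) ∨ ¬¬R   (double negation)
≡ ((¬T ∨ S) ∧ (¬¬T ∨ ¬S)) ∨ ¬¬R   (De Morgan)
≡ ((¬T ∨ S) ∧ (T ∨ ¬S)) ∨ ¬¬R   (double negation)
≡ ((¬T ∨ S) ∧ (T ∨ ¬S)) ∨ R   (double negation)
≡ (¬T ∧ T) ∨ (¬T ∧ ¬S) ∨ (S ∧ T) ∨ (S ∧ ¬S) ∨ R   (distribute ∧ over ∨)
≡ (¬T ∧ ¬S) ∨ (S ∧ T) ∨ R   (simplify)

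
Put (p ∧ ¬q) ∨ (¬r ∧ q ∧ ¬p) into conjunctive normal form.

(p ∨ ¬r) ∧ (p ∨ q) ∧ (¬q ∨ ¬r) ∧ (¬q ∨ ¬p)

(p ∧ ¬q) ∨ (¬r ∧ q ∧ ¬p)
≡ (p ∨ ¬r) ∧ (p ∨ q) ∧ (p ∨ ¬p) ∧ (¬q ∨ ¬r) ∧ (¬q ∨ q) ∧ (¬q ∨ ¬p)   — distribute ∨ over ∧
≡ (p ∨ ¬r) ∧ (p ∨ q) ∧ (¬q ∨ ¬r) ∧ (¬q ∨ ¬p)   — simplify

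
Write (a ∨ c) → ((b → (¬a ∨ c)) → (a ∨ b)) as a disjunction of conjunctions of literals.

(a ∨ c) → ((b → (¬a ∨ c)) → (a ∨ b))
≡ ¬(a ∨ c) ∨ ((b → (¬a ∨ c)) → (a ∨ b))   (eliminate →)
≡ ¬(a ∨ c) ∨ ¬(b → (¬a ∨ c)) ∨ a ∨ b   (eliminate →)
≡ ¬(a ∨ c) ∨ ¬(¬b ∨ ¬a ∨ c) ∨ a ∨ b   (eliminate →)
≡ (¬a ∧ ¬c) ∨ ¬(¬b ∨ ¬a ∨ c) ∨ a ∨ b   (De Morgan)
≡ (¬a ∧ ¬c) ∨ (¬¬b ∧ ¬¬a ∧ ¬c) ∨ a ∨ b   (De Morgan)
≡ (¬a ∧ ¬c) ∨ (b ∧ ¬¬a ∧ ¬c) ∨ a ∨ b   (double negation)
≡ (¬a ∧ ¬c) ∨ (b ∧ a ∧ ¬c) ∨ a ∨ b   (double negation)
≡ (¬a ∧ ¬c) ∨ a ∨ b   (simplify)

(¬a ∧ ¬c) ∨ a ∨ b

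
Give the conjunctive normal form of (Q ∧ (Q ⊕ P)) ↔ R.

(Q ∧ (Q ⊕ P)) ↔ R
= ((Q ∧ (Q ⊕ P)) → R) ∧ (R → (Q ∧ (Q ⊕ P)))   (eliminate ↔)
= (¬(Q ∧ (Q ⊕ P)) ∨ R) ∧ (R → (Q ∧ (Q ⊕ P)))   (eliminate →)
= (¬(Q ∧ (Q ∨ P) ∧ ¬(Q ∧ P)) ∨ R) ∧ (R → (Q ∧ (Q ⊕ P)))   (expand ⊕)
= (¬(Q ∧ (Q ∨ P) ∧ ¬(Q ∧ P)) ∨ R) ∧ (¬R ∨ (Q ∧ (Q ⊕ P)))   (eliminate →)
= (¬(Q ∧ (Q ∨ P) ∧ ¬(Q ∧ P)) ∨ R) ∧ (¬R ∨ (Q ∧ (Q ∨ P) ∧ ¬(Q ∧ P)))   (expand ⊕)
= (¬Q ∨ ¬(Q ∨ P) ∨ ¬¬(Q ∧ P) ∨ R) ∧ (¬R ∨ (Q ∧ (Q ∨ P) ∧ ¬(Q ∧ P)))   (De Morgan)
= (¬Q ∨ (¬Q ∧ ¬P) ∨ ¬¬(Q ∧ P) ∨ R) ∧ (¬R ∨ (Q ∧ (Q ∨ P) ∧ ¬(Q ∧ P)))   (De Morgan)
= (¬Q ∨ (¬Q ∧ ¬P) ∨ (Q ∧ P) ∨ R) ∧ (¬R ∨ (Q ∧ (Q ∨ P) ∧ ¬(Q ∧ P)))   (double negation)
= (¬Q ∨ (¬Q ∧ ¬P) ∨ (Q ∧ P) ∨ R) ∧ (¬R ∨ (Q ∧ (Q ∨ P) ∧ (¬Q ∨ ¬P)))   (De Morgan)
= (¬Q ∨ ¬Q ∨ Q ∨ R) ∧ (¬Q ∨ ¬Q ∨ P ∨ R) ∧ (¬Q ∨ ¬P ∨ Q ∨ R) ∧ (¬Q ∨ ¬P ∨ P ∨ R) ∧ (¬R ∨ Q) ∧ (¬R ∨ Q ∨ P) ∧ (¬R ∨ ¬Q ∨ ¬P)   (distribute ∨ over ∧)
= (¬Q ∨ P ∨ R) ∧ (¬R ∨ Q) ∧ (¬R ∨ ¬Q ∨ ¬P)   (simplify)

(¬Q ∨ P ∨ R) ∧ (¬R ∨ Q) ∧ (¬R ∨ ¬Q ∨ ¬P)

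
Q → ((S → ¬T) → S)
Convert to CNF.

Q → ((S → ¬T) → S)
= ¬Q ∨ ((S → ¬T) → S)   [eliminate →]
= ¬Q ∨ ¬(S → ¬T) ∨ S   [eliminate →]
= ¬Q ∨ ¬(¬S ∨ ¬T) ∨ S   [eliminate →]
= ¬Q ∨ (¬¬S ∧ ¬¬T) ∨ S   [De Morgan]
= ¬Q ∨ (S ∧ ¬¬T) ∨ S   [double negation]
= ¬Q ∨ (S ∧ T) ∨ S   [double negation]
= (¬Q ∨ S ∨ S) ∧ (¬Q ∨ T ∨ S)   [distribute ∨ over ∧]
= ¬Q ∨ S   [simplify]

¬Q ∨ S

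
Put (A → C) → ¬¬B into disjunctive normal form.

(A ∧ ¬C) ∨ B

(A → C) → ¬¬B
⇔ ¬(A → C) ∨ ¬¬B   (eliminate →)
⇔ ¬(¬A ∨ C) ∨ ¬¬B   (eliminate →)
⇔ (¬¬A ∧ ¬C) ∨ ¬¬B   (De Morgan)
⇔ (A ∧ ¬C) ∨ ¬¬B   (double negation)
⇔ (A ∧ ¬C) ∨ B   (double negation)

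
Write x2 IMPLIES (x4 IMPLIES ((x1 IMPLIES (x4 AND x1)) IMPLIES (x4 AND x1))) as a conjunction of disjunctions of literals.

x2 IMPLIES (x4 IMPLIES ((x1 IMPLIES (x4 AND x1)) IMPLIES (x4 AND x1)))
= NOT x2 OR (x4 IMPLIES ((x1 IMPLIES (x4 AND x1)) IMPLIES (x4 AND x1)))   [eliminate IMPLIES]
= NOT x2 OR NOT x4 OR ((x1 IMPLIES (x4 AND x1)) IMPLIES (x4 AND x1))   [eliminate IMPLIES]
= NOT x2 OR NOT x4 OR NOT (x1 IMPLIES (x4 AND x1)) OR (x4 AND x1)   [eliminate IMPLIES]
= NOT x2 OR NOT x4 OR NOT (NOT x1 OR (x4 AND x1)) OR (x4 AND x1)   [eliminate IMPLIES]
= NOT x2 OR NOT x4 OR (NOT NOT x1 AND NOT (x4 AND x1)) OR (x4 AND x1)   [De Morgan]
= NOT x2 OR NOT x4 OR (x1 AND NOT (x4 AND x1)) OR (x4 AND x1)   [double negation]
= NOT x2 OR NOT x4 OR (x1 AND (NOT x4 OR NOT x1)) OR (x4 AND x1)   [De Morgan]
= (NOT x2 OR NOT x4 OR x1 OR x4) AND (NOT x2 OR NOT x4 OR x1 OR x1) AND (NOT x2 OR NOT x4 OR NOT x4 OR NOT x1 OR x4) AND (NOT x2 OR NOT x4 OR NOT x4 OR NOT x1 OR x1)   [distribute OR over AND]
= NOT x2 OR NOT x4 OR x1   [simplify]

NOT x2 OR NOT x4 OR x1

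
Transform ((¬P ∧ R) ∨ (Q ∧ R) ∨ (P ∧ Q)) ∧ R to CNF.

((¬P ∧ R) ∨ (Q ∧ R) ∨ (P ∧ Q)) ∧ R
≡ (¬P ∨ Q ∨ P) ∧ (¬P ∨ Q ∨ Q) ∧ (¬P ∨ R ∨ P) ∧ (¬P ∨ R ∨ Q) ∧ (R ∨ Q ∨ P) ∧ (R ∨ Q ∨ Q) ∧ (R ∨ R ∨ P) ∧ (R ∨ R ∨ Q) ∧ R
≡ (¬P ∨ Q) ∧ R

(¬P ∨ Q) ∧ R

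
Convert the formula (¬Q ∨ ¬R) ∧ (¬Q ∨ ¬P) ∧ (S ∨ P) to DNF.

(¬Q ∧ S) ∨ (¬Q ∧ P) ∨ (¬R ∧ ¬P ∧ S)

(¬Q ∨ ¬R) ∧ (¬Q ∨ ¬P) ∧ (S ∨ P)
= (¬Q ∧ ¬Q ∧ S) ∨ (¬Q ∧ ¬Q ∧ P) ∨ (¬Q ∧ ¬P ∧ S) ∨ (¬Q ∧ ¬P ∧ P) ∨ (¬R ∧ ¬Q ∧ S) ∨ (¬R ∧ ¬Q ∧ P) ∨ (¬R ∧ ¬P ∧ S) ∨ (¬R ∧ ¬P ∧ P)
= (¬Q ∧ S) ∨ (¬Q ∧ P) ∨ (¬R ∧ ¬P ∧ S)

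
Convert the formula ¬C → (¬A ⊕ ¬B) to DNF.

¬C → (¬A ⊕ ¬B)
⇔ ¬¬C ∨ (¬A ⊕ ¬B)   [eliminate →]
⇔ ¬¬C ∨ (¬A ∧ ¬¬B) ∨ (¬¬A ∧ ¬B)   [expand ⊕]
⇔ C ∨ (¬A ∧ ¬¬B) ∨ (¬¬A ∧ ¬B)   [double negation]
⇔ C ∨ (¬A ∧ B) ∨ (¬¬A ∧ ¬B)   [double negation]
⇔ C ∨ (¬A ∧ B) ∨ (A ∧ ¬B)   [double negation]

C ∨ (¬A ∧ B) ∨ (A ∧ ¬B)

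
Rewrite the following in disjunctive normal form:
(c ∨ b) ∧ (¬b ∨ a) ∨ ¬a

c ∧ ¬b ∨ c ∧ a ∨ b ∧ a ∨ ¬a

(c ∨ b) ∧ (¬b ∨ a) ∨ ¬a
⇔ c ∧ ¬b ∨ c ∧ a ∨ b ∧ ¬b ∨ b ∧ a ∨ ¬a
⇔ c ∧ ¬b ∨ c ∧ a ∨ b ∧ a ∨ ¬a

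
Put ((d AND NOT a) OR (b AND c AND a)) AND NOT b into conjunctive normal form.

((d AND NOT a) OR (b AND c AND a)) AND NOT b
≡ (d OR b) AND (d OR c) AND (d OR a) AND (NOT a OR b) AND (NOT a OR c) AND (NOT a OR a) AND NOT b   (distribute OR over AND)
≡ (d OR b) AND (d OR c) AND (d OR a) AND (NOT a OR b) AND (NOT a OR c) AND NOT b   (simplify)

(d OR b) AND (d OR c) AND (d OR a) AND (NOT a OR b) AND (NOT a OR c) AND NOT b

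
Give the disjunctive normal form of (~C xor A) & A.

(~C xor A) & A
⇔ ((~C & ~A) | (~~C & A)) & A   [expand xor]
⇔ ((~C & ~A) | (C & A)) & A   [double negation]
⇔ (~C & ~A & A) | (C & A & A)   [distribute & over |]
⇔ C & A   [simplify]

C & A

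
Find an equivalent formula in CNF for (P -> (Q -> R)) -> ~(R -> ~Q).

(P -> (Q -> R)) -> ~(R -> ~Q)
⇔ ~(P -> (Q -> R)) | ~(R -> ~Q)   [eliminate ->]
⇔ ~(~P | (Q -> R)) | ~(R -> ~Q)   [eliminate ->]
⇔ ~(~P | ~Q | R) | ~(R -> ~Q)   [eliminate ->]
⇔ ~(~P | ~Q | R) | ~(~R | ~Q)   [eliminate ->]
⇔ (~~P & ~~Q & ~R) | ~(~R | ~Q)   [De Morgan]
⇔ (P & ~~Q & ~R) | ~(~R | ~Q)   [double negation]
⇔ (P & Q & ~R) | ~(~R | ~Q)   [double negation]
⇔ (P & Q & ~R) | (~~R & ~~Q)   [De Morgan]
⇔ (P & Q & ~R) | (R & ~~Q)   [double negation]
⇔ (P & Q & ~R) | (R & Q)   [double negation]
⇔ (P | R) & (P | Q) & (Q | R) & (Q | Q) & (~R | R) & (~R | Q)   [distribute | over &]
⇔ (P | R) & Q   [simplify]

(P | R) & Q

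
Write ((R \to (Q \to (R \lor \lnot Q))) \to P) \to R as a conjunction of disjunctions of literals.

((R \to (Q \to (R \lor \lnot Q))) \to P) \to R
≡ \lnot ((R \to (Q \to (R \lor \lnot Q))) \to P) \lor R   (eliminate \to)
≡ \lnot (\lnot (R \to (Q \to (R \lor \lnot Q))) \lor P) \lor R   (eliminate \to)
≡ \lnot (\lnot (\lnot R \lor (Q \to (R \lor \lnot Q))) \lor P) \lor R   (eliminate \to)
≡ \lnot (\lnot (\lnot R \lor \lnot Q \lor R \lor \lnot Q) \lor P) \lor R   (eliminate \to)
≡ (\lnot \lnot (\lnot R \lor \lnot Q \lor R \lor \lnot Q) \land \lnot P) \lor R   (De Morgan)
≡ ((\lnot R \lor \lnot Q \lor R \lor \lnot Q) \land \lnot P) \lor R   (double negation)
≡ (\lnot R \lor \lnot Q \lor R \lor \lnot Q \lor R) \land (\lnot P \lor R)   (distribute \lor over \land)
≡ \lnot P \lor R   (simplify)

\lnot P \lor R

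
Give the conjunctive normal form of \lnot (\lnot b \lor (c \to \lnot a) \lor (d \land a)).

\lnot (\lnot b \lor (c \to \lnot a) \lor (d \land a))
≡ \lnot (\lnot b \lor \lnot c \lor \lnot a \lor (d \land a))   [eliminate \to]
≡ \lnot \lnot b \land \lnot \lnot c \land \lnot \lnot a \land \lnot (d \land a)   [De Morgan]
≡ b \land \lnot \lnot c \land \lnot \lnot a \land \lnot (d \land a)   [double negation]
≡ b \land c \land \lnot \lnot a \land \lnot (d \land a)   [double negation]
≡ b \land c \land a \land \lnot (d \land a)   [double negation]
≡ b \land c \land a \land (\lnot d \lor \lnot a)   [De Morgan]

b \land c \land a \land (\lnot d \lor \lnot a)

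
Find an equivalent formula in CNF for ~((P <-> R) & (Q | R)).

(P | R | ~Q) & (~R | ~P)

~((P <-> R) & (Q | R))
≡ ~((P -> R) & (R -> P) & (Q | R))
≡ ~((~P | R) & (R -> P) & (Q | R))
≡ ~((~P | R) & (~R | P) & (Q | R))
≡ ~(~P | R) | ~(~R | P) | ~(Q | R)
≡ (~~P & ~R) | ~(~R | P) | ~(Q | R)
≡ (P & ~R) | ~(~R | P) | ~(Q | R)
≡ (P & ~R) | (~~R & ~P) | ~(Q | R)
≡ (P & ~R) | (R & ~P) | ~(Q | R)
≡ (P & ~R) | (R & ~P) | (~Q & ~R)
≡ (P | R | ~Q) & (P | R | ~R) & (P | ~P | ~Q) & (P | ~P | ~R) & (~R | R | ~Q) & (~R | R | ~R) & (~R | ~P | ~Q) & (~R | ~P | ~R)
≡ (P | R | ~Q) & (~R | ~P)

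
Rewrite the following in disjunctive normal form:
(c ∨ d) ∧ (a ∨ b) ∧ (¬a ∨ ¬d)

(c ∧ a ∧ ¬d) ∨ (c ∧ b ∧ ¬a) ∨ (c ∧ b ∧ ¬d) ∨ (d ∧ b ∧ ¬a)

(c ∨ d) ∧ (a ∨ b) ∧ (¬a ∨ ¬d)
≡ (c ∧ a ∧ ¬a) ∨ (c ∧ a ∧ ¬d) ∨ (c ∧ b ∧ ¬a) ∨ (c ∧ b ∧ ¬d) ∨ (d ∧ a ∧ ¬a) ∨ (d ∧ a ∧ ¬d) ∨ (d ∧ b ∧ ¬a) ∨ (d ∧ b ∧ ¬d)   [distribute ∧ over ∨]
≡ (c ∧ a ∧ ¬d) ∨ (c ∧ b ∧ ¬a) ∨ (c ∧ b ∧ ¬d) ∨ (d ∧ b ∧ ¬a)   [simplify]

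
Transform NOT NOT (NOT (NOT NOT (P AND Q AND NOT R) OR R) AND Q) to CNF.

NOT NOT (NOT (NOT NOT (P AND Q AND NOT R) OR R) AND Q)
⇔ NOT (NOT NOT (P AND Q AND NOT R) OR R) AND Q
⇔ NOT NOT NOT (P AND Q AND NOT R) AND NOT R AND Q
⇔ NOT (P AND Q AND NOT R) AND NOT R AND Q
⇔ (NOT P OR NOT Q OR NOT NOT R) AND NOT R AND Q
⇔ (NOT P OR NOT Q OR R) AND NOT R AND Q

(NOT P OR NOT Q OR R) AND NOT R AND Q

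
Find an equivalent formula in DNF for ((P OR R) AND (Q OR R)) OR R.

((P OR R) AND (Q OR R)) OR R
⇔ (P AND Q) OR (P AND R) OR (R AND Q) OR (R AND R) OR R   (distribute AND over OR)
⇔ (P AND Q) OR R   (simplify)

(P AND Q) OR R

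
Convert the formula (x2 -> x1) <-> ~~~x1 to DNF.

(x2 -> x1) <-> ~~~x1
= ((x2 -> x1) -> ~~~x1) & (~~~x1 -> (x2 -> x1))   [eliminate <->]
= (~(x2 -> x1) | ~~~x1) & (~~~x1 -> (x2 -> x1))   [eliminate ->]
= (~(~x2 | x1) | ~~~x1) & (~~~x1 -> (x2 -> x1))   [eliminate ->]
= (~(~x2 | x1) | ~~~x1) & (~~~~x1 | (x2 -> x1))   [eliminate ->]
= (~(~x2 | x1) | ~~~x1) & (~~~~x1 | ~x2 | x1)   [eliminate ->]
= ((~~x2 & ~x1) | ~~~x1) & (~~~~x1 | ~x2 | x1)   [De Morgan]
= ((x2 & ~x1) | ~~~x1) & (~~~~x1 | ~x2 | x1)   [double negation]
= ((x2 & ~x1) | ~x1) & (~~~~x1 | ~x2 | x1)   [double negation]
= ((x2 & ~x1) | ~x1) & (~~x1 | ~x2 | x1)   [double negation]
= ((x2 & ~x1) | ~x1) & (x1 | ~x2 | x1)   [double negation]
= (x2 & ~x1 & x1) | (x2 & ~x1 & ~x2) | (x2 & ~x1 & x1) | (~x1 & x1) | (~x1 & ~x2) | (~x1 & x1)   [distribute & over |]
= ~x1 & ~x2   [simplify]

~x1 & ~x2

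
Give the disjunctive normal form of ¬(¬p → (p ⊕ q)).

¬p ∧ ¬q

¬(¬p → (p ⊕ q))
⇔ ¬(¬¬p ∨ (p ⊕ q))   [eliminate →]
⇔ ¬(¬¬p ∨ (p ∧ ¬q) ∨ (¬p ∧ q))   [expand ⊕]
⇔ ¬¬¬p ∧ ¬(p ∧ ¬q) ∧ ¬(¬p ∧ q)   [De Morgan]
⇔ ¬p ∧ ¬(p ∧ ¬q) ∧ ¬(¬p ∧ q)   [double negation]
⇔ ¬p ∧ (¬p ∨ ¬¬q) ∧ ¬(¬p ∧ q)   [De Morgan]
⇔ ¬p ∧ (¬p ∨ q) ∧ ¬(¬p ∧ q)   [double negation]
⇔ ¬p ∧ (¬p ∨ q) ∧ (¬¬p ∨ ¬q)   [De Morgan]
⇔ ¬p ∧ (¬p ∨ q) ∧ (p ∨ ¬q)   [double negation]
⇔ (¬p ∧ ¬p ∧ p) ∨ (¬p ∧ ¬p ∧ ¬q) ∨ (¬p ∧ q ∧ p) ∨ (¬p ∧ q ∧ ¬q)   [distribute ∧ over ∨]
⇔ ¬p ∧ ¬q   [simplify]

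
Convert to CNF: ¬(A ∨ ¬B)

¬A ∧ B

¬(A ∨ ¬B)
≡ ¬A ∧ ¬¬B   [De Morgan]
≡ ¬A ∧ B   [double negation]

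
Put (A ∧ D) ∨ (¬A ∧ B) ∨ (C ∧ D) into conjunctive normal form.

(A ∨ B ∨ C) ∧ (D ∨ ¬A) ∧ (D ∨ B)

(A ∧ D) ∨ (¬A ∧ B) ∨ (C ∧ D)
≡ (A ∨ ¬A ∨ C) ∧ (A ∨ ¬A ∨ D) ∧ (A ∨ B ∨ C) ∧ (A ∨ B ∨ D) ∧ (D ∨ ¬A ∨ C) ∧ (D ∨ ¬A ∨ D) ∧ (D ∨ B ∨ C) ∧ (D ∨ B ∨ D)
≡ (A ∨ B ∨ C) ∧ (D ∨ ¬A) ∧ (D ∨ B)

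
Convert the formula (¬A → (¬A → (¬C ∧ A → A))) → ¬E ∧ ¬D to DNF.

¬E ∧ ¬D

(¬A → (¬A → (¬C ∧ A → A))) → ¬E ∧ ¬D
≡ ¬(¬A → (¬A → (¬C ∧ A → A))) ∨ ¬E ∧ ¬D   [eliminate →]
≡ ¬(¬¬A ∨ (¬A → (¬C ∧ A → A))) ∨ ¬E ∧ ¬D   [eliminate →]
≡ ¬(¬¬A ∨ ¬¬A ∨ (¬C ∧ A → A)) ∨ ¬E ∧ ¬D   [eliminate →]
≡ ¬(¬¬A ∨ ¬¬A ∨ ¬(¬C ∧ A) ∨ A) ∨ ¬E ∧ ¬D   [eliminate →]
≡ ¬¬¬A ∧ ¬¬¬A ∧ ¬¬(¬C ∧ A) ∧ ¬A ∨ ¬E ∧ ¬D   [De Morgan]
≡ ¬A ∧ ¬¬¬A ∧ ¬¬(¬C ∧ A) ∧ ¬A ∨ ¬E ∧ ¬D   [double negation]
≡ ¬A ∧ ¬A ∧ ¬¬(¬C ∧ A) ∧ ¬A ∨ ¬E ∧ ¬D   [double negation]
≡ ¬A ∧ ¬A ∧ ¬C ∧ A ∧ ¬A ∨ ¬E ∧ ¬D   [double negation]
≡ ¬E ∧ ¬D   [simplify]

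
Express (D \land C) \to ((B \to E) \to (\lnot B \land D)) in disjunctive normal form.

\lnot D \lor \lnot C \lor (B \land \lnot E) \lor (\lnot B \land D)

(D \land C) \to ((B \to E) \to (\lnot B \land D))
≡ \lnot (D \land C) \lor ((B \to E) \to (\lnot B \land D))   [eliminate \to]
≡ \lnot (D \land C) \lor \lnot (B \to E) \lor (\lnot B \land D)   [eliminate \to]
≡ \lnot (D \land C) \lor \lnot (\lnot B \lor E) \lor (\lnot B \land D)   [eliminate \to]
≡ \lnot D \lor \lnot C \lor \lnot (\lnot B \lor E) \lor (\lnot B \land D)   [De Morgan]
≡ \lnot D \lor \lnot C \lor (\lnot \lnot B \land \lnot E) \lor (\lnot B \land D)   [De Morgan]
≡ \lnot D \lor \lnot C \lor (B \land \lnot E) \lor (\lnot B \land D)   [double negation]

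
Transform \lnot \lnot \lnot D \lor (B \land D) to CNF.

\lnot \lnot \lnot D \lor (B \land D)
= \lnot D \lor (B \land D)   (double negation)
= (\lnot D \lor B) \land (\lnot D \lor D)   (distribute \lor over \land)
= \lnot D \lor B   (simplify)

\lnot D \lor B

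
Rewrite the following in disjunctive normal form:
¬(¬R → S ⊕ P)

¬R ∧ ¬S ∧ ¬P ∨ ¬R ∧ P ∧ S

¬(¬R → S ⊕ P)
= ¬(¬¬R ∨ (S ⊕ P))   [eliminate →]
= ¬(¬¬R ∨ S ∧ ¬P ∨ ¬S ∧ P)   [expand ⊕]
= ¬¬¬R ∧ ¬(S ∧ ¬P) ∧ ¬(¬S ∧ P)   [De Morgan]
= ¬R ∧ ¬(S ∧ ¬P) ∧ ¬(¬S ∧ P)   [double negation]
= ¬R ∧ (¬S ∨ ¬¬P) ∧ ¬(¬S ∧ P)   [De Morgan]
= ¬R ∧ (¬S ∨ P) ∧ ¬(¬S ∧ P)   [double negation]
= ¬R ∧ (¬S ∨ P) ∧ (¬¬S ∨ ¬P)   [De Morgan]
= ¬R ∧ (¬S ∨ P) ∧ (S ∨ ¬P)   [double negation]
= ¬R ∧ ¬S ∧ S ∨ ¬R ∧ ¬S ∧ ¬P ∨ ¬R ∧ P ∧ S ∨ ¬R ∧ P ∧ ¬P   [distribute ∧ over ∨]
= ¬R ∧ ¬S ∧ ¬P ∨ ¬R ∧ P ∧ S   [simplify]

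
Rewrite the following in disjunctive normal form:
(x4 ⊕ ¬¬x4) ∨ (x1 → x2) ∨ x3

¬x1 ∨ x2 ∨ x3

(x4 ⊕ ¬¬x4) ∨ (x1 → x2) ∨ x3
≡ (x4 ∧ ¬¬¬x4) ∨ (¬x4 ∧ ¬¬x4) ∨ (x1 → x2) ∨ x3   — expand ⊕
≡ (x4 ∧ ¬¬¬x4) ∨ (¬x4 ∧ ¬¬x4) ∨ ¬x1 ∨ x2 ∨ x3   — eliminate →
≡ (x4 ∧ ¬x4) ∨ (¬x4 ∧ ¬¬x4) ∨ ¬x1 ∨ x2 ∨ x3   — double negation
≡ (x4 ∧ ¬x4) ∨ (¬x4 ∧ x4) ∨ ¬x1 ∨ x2 ∨ x3   — double negation
≡ ¬x1 ∨ x2 ∨ x3   — simplify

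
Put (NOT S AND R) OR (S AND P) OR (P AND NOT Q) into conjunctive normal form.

(NOT S OR P) AND (R OR S OR NOT Q) AND (R OR P)

(NOT S AND R) OR (S AND P) OR (P AND NOT Q)
= (NOT S OR S OR P) AND (NOT S OR S OR NOT Q) AND (NOT S OR P OR P) AND (NOT S OR P OR NOT Q) AND (R OR S OR P) AND (R OR S OR NOT Q) AND (R OR P OR P) AND (R OR P OR NOT Q)   — distribute OR over AND
= (NOT S OR P) AND (R OR S OR NOT Q) AND (R OR P)   — simplify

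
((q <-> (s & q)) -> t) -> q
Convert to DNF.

((q <-> (s & q)) -> t) -> q
≡ ~((q <-> (s & q)) -> t) | q   (eliminate ->)
≡ ~(~(q <-> (s & q)) | t) | q   (eliminate ->)
≡ ~(~((q -> (s & q)) & ((s & q) -> q)) | t) | q   (eliminate <->)
≡ ~(~((~q | (s & q)) & ((s & q) -> q)) | t) | q   (eliminate ->)
≡ ~(~((~q | (s & q)) & (~(s & q) | q)) | t) | q   (eliminate ->)
≡ (~~((~q | (s & q)) & (~(s & q) | q)) & ~t) | q   (De Morgan)
≡ ((~q | (s & q)) & (~(s & q) | q) & ~t) | q   (double negation)
≡ ((~q | (s & q)) & (~s | ~q | q) & ~t) | q   (De Morgan)
≡ (~q & ~s & ~t) | (~q & ~q & ~t) | (~q & q & ~t) | (s & q & ~s & ~t) | (s & q & ~q & ~t) | (s & q & q & ~t) | q   (distribute & over |)
≡ (~q & ~t) | q   (simplify)

(~q & ~t) | q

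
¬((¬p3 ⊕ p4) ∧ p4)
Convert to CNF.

¬p4 ∨ ¬p3

¬((¬p3 ⊕ p4) ∧ p4)
≡ ¬((¬p3 ∨ p4) ∧ ¬(¬p3 ∧ p4) ∧ p4)   — expand ⊕
≡ ¬(¬p3 ∨ p4) ∨ ¬¬(¬p3 ∧ p4) ∨ ¬p4   — De Morgan
≡ (¬¬p3 ∧ ¬p4) ∨ ¬¬(¬p3 ∧ p4) ∨ ¬p4   — De Morgan
≡ (p3 ∧ ¬p4) ∨ ¬¬(¬p3 ∧ p4) ∨ ¬p4   — double negation
≡ (p3 ∧ ¬p4) ∨ (¬p3 ∧ p4) ∨ ¬p4   — double negation
≡ (p3 ∨ ¬p3 ∨ ¬p4) ∧ (p3 ∨ p4 ∨ ¬p4) ∧ (¬p4 ∨ ¬p3 ∨ ¬p4) ∧ (¬p4 ∨ p4 ∨ ¬p4)   — distribute ∨ over ∧
≡ ¬p4 ∨ ¬p3   — simplify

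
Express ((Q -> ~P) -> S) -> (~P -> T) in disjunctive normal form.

(~Q & ~S) | (~P & ~S) | P | T

((Q -> ~P) -> S) -> (~P -> T)
⇔ ~((Q -> ~P) -> S) | (~P -> T)   (eliminate ->)
⇔ ~(~(Q -> ~P) | S) | (~P -> T)   (eliminate ->)
⇔ ~(~(~Q | ~P) | S) | (~P -> T)   (eliminate ->)
⇔ ~(~(~Q | ~P) | S) | ~~P | T   (eliminate ->)
⇔ (~~(~Q | ~P) & ~S) | ~~P | T   (De Morgan)
⇔ ((~Q | ~P) & ~S) | ~~P | T   (double negation)
⇔ ((~Q | ~P) & ~S) | P | T   (double negation)
⇔ (~Q & ~S) | (~P & ~S) | P | T   (distribute & over |)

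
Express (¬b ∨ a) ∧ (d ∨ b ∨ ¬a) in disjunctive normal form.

(¬b ∨ a) ∧ (d ∨ b ∨ ¬a)
⇔ (¬b ∧ d) ∨ (¬b ∧ b) ∨ (¬b ∧ ¬a) ∨ (a ∧ d) ∨ (a ∧ b) ∨ (a ∧ ¬a)   — distribute ∧ over ∨
⇔ (¬b ∧ d) ∨ (¬b ∧ ¬a) ∨ (a ∧ d) ∨ (a ∧ b)   — simplify

(¬b ∧ d) ∨ (¬b ∧ ¬a) ∨ (a ∧ d) ∨ (a ∧ b)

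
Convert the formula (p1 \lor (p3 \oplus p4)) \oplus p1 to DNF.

(p3 \land \lnot p4 \land \lnot p1) \lor (\lnot p3 \land p4 \land \lnot p1)

(p1 \lor (p3 \oplus p4)) \oplus p1
≡ ((p1 \lor (p3 \oplus p4)) \land \lnot p1) \lor (\lnot (p1 \lor (p3 \oplus p4)) \land p1)   [expand \oplus]
≡ ((p1 \lor (p3 \land \lnot p4) \lor (\lnot p3 \land p4)) \land \lnot p1) \lor (\lnot (p1 \lor (p3 \oplus p4)) \land p1)   [expand \oplus]
≡ ((p1 \lor (p3 \land \lnot p4) \lor (\lnot p3 \land p4)) \land \lnot p1) \lor (\lnot (p1 \lor (p3 \land \lnot p4) \lor (\lnot p3 \land p4)) \land p1)   [expand \oplus]
≡ ((p1 \lor (p3 \land \lnot p4) \lor (\lnot p3 \land p4)) \land \lnot p1) \lor (\lnot p1 \land \lnot (p3 \land \lnot p4) \land \lnot (\lnot p3 \land p4) \land p1)   [De Morgan]
≡ ((p1 \lor (p3 \land \lnot p4) \lor (\lnot p3 \land p4)) \land \lnot p1) \lor (\lnot p1 \land (\lnot p3 \lor \lnot \lnot p4) \land \lnot (\lnot p3 \land p4) \land p1)   [De Morgan]
≡ ((p1 \lor (p3 \land \lnot p4) \lor (\lnot p3 \land p4)) \land \lnot p1) \lor (\lnot p1 \land (\lnot p3 \lor p4) \land \lnot (\lnot p3 \land p4) \land p1)   [double negation]
≡ ((p1 \lor (p3 \land \lnot p4) \lor (\lnot p3 \land p4)) \land \lnot p1) \lor (\lnot p1 \land (\lnot p3 \lor p4) \land (\lnot \lnot p3 \lor \lnot p4) \land p1)   [De Morgan]
≡ ((p1 \lor (p3 \land \lnot p4) \lor (\lnot p3 \land p4)) \land \lnot p1) \lor (\lnot p1 \land (\lnot p3 \lor p4) \land (p3 \lor \lnot p4) \land p1)   [double negation]
≡ (p1 \land \lnot p1) \lor (p3 \land \lnot p4 \land \lnot p1) \lor (\lnot p3 \land p4 \land \lnot p1) \lor (\lnot p1 \land \lnot p3 \land p3 \land p1) \lor (\lnot p1 \land \lnot p3 \land \lnot p4 \land p1) \lor (\lnot p1 \land p4 \land p3 \land p1) \lor (\lnot p1 \land p4 \land \lnot p4 \land p1)   [distribute \land over \lor]
≡ (p3 \land \lnot p4 \land \lnot p1) \lor (\lnot p3 \land p4 \land \lnot p1)   [simplify]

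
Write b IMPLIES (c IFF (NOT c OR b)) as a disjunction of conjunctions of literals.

b IMPLIES (c IFF (NOT c OR b))
= NOT b OR (c IFF (NOT c OR b))   (eliminate IMPLIES)
= NOT b OR ((c IMPLIES (NOT c OR b)) AND ((NOT c OR b) IMPLIES c))   (eliminate IFF)
= NOT b OR ((NOT c OR NOT c OR b) AND ((NOT c OR b) IMPLIES c))   (eliminate IMPLIES)
= NOT b OR ((NOT c OR NOT c OR b) AND (NOT (NOT c OR b) OR c))   (eliminate IMPLIES)
= NOT b OR ((NOT c OR NOT c OR b) AND ((NOT NOT c AND NOT b) OR c))   (De Morgan)
= NOT b OR ((NOT c OR NOT c OR b) AND ((c AND NOT b) OR c))   (double negation)
= NOT b OR (NOT c AND c AND NOT b) OR (NOT c AND c) OR (NOT c AND c AND NOT b) OR (NOT c AND c) OR (b AND c AND NOT b) OR (b AND c)   (distribute AND over OR)
= NOT b OR (b AND c)   (simplify)

NOT b OR (b AND c)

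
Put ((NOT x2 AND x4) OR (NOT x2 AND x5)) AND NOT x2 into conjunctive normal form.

NOT x2 AND (x4 OR x5)

((NOT x2 AND x4) OR (NOT x2 AND x5)) AND NOT x2
≡ (NOT x2 OR NOT x2) AND (NOT x2 OR x5) AND (x4 OR NOT x2) AND (x4 OR x5) AND NOT x2   [distribute OR over AND]
≡ NOT x2 AND (x4 OR x5)   [simplify]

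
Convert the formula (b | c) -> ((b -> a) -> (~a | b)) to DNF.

(~b & ~c) | ~a | b

(b | c) -> ((b -> a) -> (~a | b))
= ~(b | c) | ((b -> a) -> (~a | b))   [eliminate ->]
= ~(b | c) | ~(b -> a) | ~a | b   [eliminate ->]
= ~(b | c) | ~(~b | a) | ~a | b   [eliminate ->]
= (~b & ~c) | ~(~b | a) | ~a | b   [De Morgan]
= (~b & ~c) | (~~b & ~a) | ~a | b   [De Morgan]
= (~b & ~c) | (b & ~a) | ~a | b   [double negation]
= (~b & ~c) | ~a | b   [simplify]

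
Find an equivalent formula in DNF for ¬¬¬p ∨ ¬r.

¬¬¬p ∨ ¬r
≡ ¬p ∨ ¬r   (double negation)

¬p ∨ ¬r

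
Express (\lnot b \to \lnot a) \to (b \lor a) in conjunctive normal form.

(\lnot b \to \lnot a) \to (b \lor a)
= \lnot (\lnot b \to \lnot a) \lor b \lor a   [eliminate \to]
= \lnot (\lnot \lnot b \lor \lnot a) \lor b \lor a   [eliminate \to]
= (\lnot \lnot \lnot b \land \lnot \lnot a) \lor b \lor a   [De Morgan]
= (\lnot b \land \lnot \lnot a) \lor b \lor a   [double negation]
= (\lnot b \land a) \lor b \lor a   [double negation]
= (\lnot b \lor b \lor a) \land (a \lor b \lor a)   [distribute \lor over \land]
= a \lor b   [simplify]

a \lor b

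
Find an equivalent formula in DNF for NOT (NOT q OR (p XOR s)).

NOT (NOT q OR (p XOR s))
≡ NOT (NOT q OR (p AND NOT s) OR (NOT p AND s))
≡ NOT NOT q AND NOT (p AND NOT s) AND NOT (NOT p AND s)
≡ q AND NOT (p AND NOT s) AND NOT (NOT p AND s)
≡ q AND (NOT p OR NOT NOT s) AND NOT (NOT p AND s)
≡ q AND (NOT p OR s) AND NOT (NOT p AND s)
≡ q AND (NOT p OR s) AND (NOT NOT p OR NOT s)
≡ q AND (NOT p OR s) AND (p OR NOT s)
≡ (q AND NOT p AND p) OR (q AND NOT p AND NOT s) OR (q AND s AND p) OR (q AND s AND NOT s)
≡ (q AND NOT p AND NOT s) OR (q AND s AND p)

(q AND NOT p AND NOT s) OR (q AND s AND p)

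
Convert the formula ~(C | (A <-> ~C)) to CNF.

~(C | (A <-> ~C))
= ~(C | ((A -> ~C) & (~C -> A)))   [eliminate <->]
= ~(C | ((~A | ~C) & (~C -> A)))   [eliminate ->]
= ~(C | ((~A | ~C) & (~~C | A)))   [eliminate ->]
= ~C & ~((~A | ~C) & (~~C | A))   [De Morgan]
= ~C & (~(~A | ~C) | ~(~~C | A))   [De Morgan]
= ~C & ((~~A & ~~C) | ~(~~C | A))   [De Morgan]
= ~C & ((A & ~~C) | ~(~~C | A))   [double negation]
= ~C & ((A & C) | ~(~~C | A))   [double negation]
= ~C & ((A & C) | (~~~C & ~A))   [De Morgan]
= ~C & ((A & C) | (~C & ~A))   [double negation]
= ~C & (A | ~C) & (A | ~A) & (C | ~C) & (C | ~A)   [distribute | over &]
= ~C & (C | ~A)   [simplify]

~C & (C | ~A)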